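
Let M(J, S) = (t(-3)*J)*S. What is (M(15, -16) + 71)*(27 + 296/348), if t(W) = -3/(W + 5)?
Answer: 1044313/87 ≈ 12004.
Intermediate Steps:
t(W) = -3/(5 + W)
M(J, S) = -3*J*S/2 (M(J, S) = ((-3/(5 - 3))*J)*S = ((-3/2)*J)*S = ((-3*½)*J)*S = (-3*J/2)*S = -3*J*S/2)
(M(15, -16) + 71)*(27 + 296/348) = (-3/2*15*(-16) + 71)*(27 + 296/348) = (360 + 71)*(27 + 296*(1/348)) = 431*(27 + 74/87) = 431*(2423/87) = 1044313/87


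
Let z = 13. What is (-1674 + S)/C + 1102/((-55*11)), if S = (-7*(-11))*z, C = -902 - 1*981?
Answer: -1667901/1139215 ≈ -1.4641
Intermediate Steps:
C = -1883 (C = -902 - 981 = -1883)
S = 1001 (S = -7*(-11)*13 = 77*13 = 1001)
(-1674 + S)/C + 1102/((-55*11)) = (-1674 + 1001)/(-1883) + 1102/((-55*11)) = -673*(-1/1883) + 1102/(-605) = 673/1883 + 1102*(-1/605) = 673/1883 - 1102/605 = -1667901/1139215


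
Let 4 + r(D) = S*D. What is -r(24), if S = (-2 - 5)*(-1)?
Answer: -164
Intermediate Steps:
S = 7 (S = -7*(-1) = 7)
r(D) = -4 + 7*D
-r(24) = -(-4 + 7*24) = -(-4 + 168) = -1*164 = -164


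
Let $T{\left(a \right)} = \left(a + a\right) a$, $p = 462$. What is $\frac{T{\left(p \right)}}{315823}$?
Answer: $\frac{426888}{315823} \approx 1.3517$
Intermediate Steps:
$T{\left(a \right)} = 2 a^{2}$ ($T{\left(a \right)} = 2 a a = 2 a^{2}$)
$\frac{T{\left(p \right)}}{315823} = \frac{2 \cdot 462^{2}}{315823} = 2 \cdot 213444 \cdot \frac{1}{315823} = 426888 \cdot \frac{1}{315823} = \frac{426888}{315823}$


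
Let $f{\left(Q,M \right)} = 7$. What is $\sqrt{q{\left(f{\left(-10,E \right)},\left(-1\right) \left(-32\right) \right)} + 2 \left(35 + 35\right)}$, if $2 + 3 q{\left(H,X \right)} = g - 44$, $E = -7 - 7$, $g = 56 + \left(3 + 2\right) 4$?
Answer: $5 \sqrt{6} \approx 12.247$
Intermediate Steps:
$g = 76$ ($g = 56 + 5 \cdot 4 = 56 + 20 = 76$)
$E = -14$
$q{\left(H,X \right)} = 10$ ($q{\left(H,X \right)} = - \frac{2}{3} + \frac{76 - 44}{3} = - \frac{2}{3} + \frac{1}{3} \cdot 32 = - \frac{2}{3} + \frac{32}{3} = 10$)
$\sqrt{q{\left(f{\left(-10,E \right)},\left(-1\right) \left(-32\right) \right)} + 2 \left(35 + 35\right)} = \sqrt{10 + 2 \left(35 + 35\right)} = \sqrt{10 + 2 \cdot 70} = \sqrt{10 + 140} = \sqrt{150} = 5 \sqrt{6}$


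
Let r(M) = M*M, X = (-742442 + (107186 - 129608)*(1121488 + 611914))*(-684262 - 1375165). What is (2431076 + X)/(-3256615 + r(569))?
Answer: -13340653043592633/488809 ≈ -2.7292e+10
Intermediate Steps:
X = 80043918259124722 (X = (-742442 - 22422*1733402)*(-2059427) = (-742442 - 38866339644)*(-2059427) = -38867082086*(-2059427) = 80043918259124722)
r(M) = M²
(2431076 + X)/(-3256615 + r(569)) = (2431076 + 80043918259124722)/(-3256615 + 569²) = 80043918261555798/(-3256615 + 323761) = 80043918261555798/(-2932854) = 80043918261555798*(-1/2932854) = -13340653043592633/488809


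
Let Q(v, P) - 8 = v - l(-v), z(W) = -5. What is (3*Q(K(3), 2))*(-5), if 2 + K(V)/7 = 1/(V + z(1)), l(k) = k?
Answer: 405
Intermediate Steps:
K(V) = -14 + 7/(-5 + V) (K(V) = -14 + 7/(V - 5) = -14 + 7/(-5 + V))
Q(v, P) = 8 + 2*v (Q(v, P) = 8 + (v - (-1)*v) = 8 + (v + v) = 8 + 2*v)
(3*Q(K(3), 2))*(-5) = (3*(8 + 2*(7*(11 - 2*3)/(-5 + 3))))*(-5) = (3*(8 + 2*(7*(11 - 6)/(-2))))*(-5) = (3*(8 + 2*(7*(-½)*5)))*(-5) = (3*(8 + 2*(-35/2)))*(-5) = (3*(8 - 35))*(-5) = (3*(-27))*(-5) = -81*(-5) = 405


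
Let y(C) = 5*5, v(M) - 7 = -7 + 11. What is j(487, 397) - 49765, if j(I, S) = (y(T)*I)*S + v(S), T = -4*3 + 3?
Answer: 4783721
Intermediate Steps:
T = -9 (T = -12 + 3 = -9)
v(M) = 11 (v(M) = 7 + (-7 + 11) = 7 + 4 = 11)
y(C) = 25
j(I, S) = 11 + 25*I*S (j(I, S) = (25*I)*S + 11 = 25*I*S + 11 = 11 + 25*I*S)
j(487, 397) - 49765 = (11 + 25*487*397) - 49765 = (11 + 4833475) - 49765 = 4833486 - 49765 = 4783721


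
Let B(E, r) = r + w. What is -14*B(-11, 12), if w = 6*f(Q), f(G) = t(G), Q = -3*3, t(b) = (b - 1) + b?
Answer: 1428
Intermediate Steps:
t(b) = -1 + 2*b (t(b) = (-1 + b) + b = -1 + 2*b)
Q = -9
f(G) = -1 + 2*G
w = -114 (w = 6*(-1 + 2*(-9)) = 6*(-1 - 18) = 6*(-19) = -114)
B(E, r) = -114 + r (B(E, r) = r - 114 = -114 + r)
-14*B(-11, 12) = -14*(-114 + 12) = -14*(-102) = 1428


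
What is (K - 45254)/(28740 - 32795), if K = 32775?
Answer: 12479/4055 ≈ 3.0774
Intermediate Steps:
(K - 45254)/(28740 - 32795) = (32775 - 45254)/(28740 - 32795) = -12479/(-4055) = -12479*(-1/4055) = 12479/4055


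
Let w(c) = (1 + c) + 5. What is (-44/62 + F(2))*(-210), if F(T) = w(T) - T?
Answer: -34440/31 ≈ -1111.0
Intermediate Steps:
w(c) = 6 + c
F(T) = 6 (F(T) = (6 + T) - T = 6)
(-44/62 + F(2))*(-210) = (-44/62 + 6)*(-210) = (-44*1/62 + 6)*(-210) = (-22/31 + 6)*(-210) = (164/31)*(-210) = -34440/31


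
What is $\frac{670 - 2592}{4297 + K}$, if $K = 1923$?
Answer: $- \frac{961}{3110} \approx -0.309$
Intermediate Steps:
$\frac{670 - 2592}{4297 + K} = \frac{670 - 2592}{4297 + 1923} = - \frac{1922}{6220} = \left(-1922\right) \frac{1}{6220} = - \frac{961}{3110}$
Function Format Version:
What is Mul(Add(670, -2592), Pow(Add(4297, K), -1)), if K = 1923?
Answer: Rational(-961, 3110) ≈ -0.30900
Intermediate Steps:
Mul(Add(670, -2592), Pow(Add(4297, K), -1)) = Mul(Add(670, -2592), Pow(Add(4297, 1923), -1)) = Mul(-1922, Pow(6220, -1)) = Mul(-1922, Rational(1, 6220)) = Rational(-961, 3110)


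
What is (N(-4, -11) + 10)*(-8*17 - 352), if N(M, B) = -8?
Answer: -976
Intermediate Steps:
(N(-4, -11) + 10)*(-8*17 - 352) = (-8 + 10)*(-8*17 - 352) = 2*(-136 - 352) = 2*(-488) = -976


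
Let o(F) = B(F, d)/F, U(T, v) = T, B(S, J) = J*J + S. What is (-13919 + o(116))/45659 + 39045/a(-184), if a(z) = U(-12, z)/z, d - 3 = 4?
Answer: 3170926443921/5296444 ≈ 5.9869e+5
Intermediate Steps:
d = 7 (d = 3 + 4 = 7)
B(S, J) = S + J**2 (B(S, J) = J**2 + S = S + J**2)
o(F) = (49 + F)/F (o(F) = (F + 7**2)/F = (F + 49)/F = (49 + F)/F)
a(z) = -12/z
(-13919 + o(116))/45659 + 39045/a(-184) = (-13919 + (49 + 116)/116)/45659 + 39045/((-12/(-184))) = (-13919 + (1/116)*165)*(1/45659) + 39045/((-12*(-1/184))) = (-13919 + 165/116)*(1/45659) + 39045/(3/46) = -1614439/116*1/45659 + 39045*(46/3) = -1614439/5296444 + 598690 = 3170926443921/5296444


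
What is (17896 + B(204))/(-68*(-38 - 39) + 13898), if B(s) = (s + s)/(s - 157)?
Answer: 420760/449649 ≈ 0.93575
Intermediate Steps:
B(s) = 2*s/(-157 + s) (B(s) = (2*s)/(-157 + s) = 2*s/(-157 + s))
(17896 + B(204))/(-68*(-38 - 39) + 13898) = (17896 + 2*204/(-157 + 204))/(-68*(-38 - 39) + 13898) = (17896 + 2*204/47)/(-68*(-77) + 13898) = (17896 + 2*204*(1/47))/(5236 + 13898) = (17896 + 408/47)/19134 = (841520/47)*(1/19134) = 420760/449649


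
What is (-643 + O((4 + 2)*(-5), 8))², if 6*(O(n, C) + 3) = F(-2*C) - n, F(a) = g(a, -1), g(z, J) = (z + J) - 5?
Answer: 3740356/9 ≈ 4.1560e+5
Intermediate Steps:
g(z, J) = -5 + J + z (g(z, J) = (J + z) - 5 = -5 + J + z)
F(a) = -6 + a (F(a) = -5 - 1 + a = -6 + a)
O(n, C) = -4 - C/3 - n/6 (O(n, C) = -3 + ((-6 - 2*C) - n)/6 = -3 + (-6 - n - 2*C)/6 = -3 + (-1 - C/3 - n/6) = -4 - C/3 - n/6)
(-643 + O((4 + 2)*(-5), 8))² = (-643 + (-4 - ⅓*8 - (4 + 2)*(-5)/6))² = (-643 + (-4 - 8/3 - (-5)))² = (-643 + (-4 - 8/3 - ⅙*(-30)))² = (-643 + (-4 - 8/3 + 5))² = (-643 - 5/3)² = (-1934/3)² = 3740356/9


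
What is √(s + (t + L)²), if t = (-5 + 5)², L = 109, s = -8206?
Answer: 35*√3 ≈ 60.622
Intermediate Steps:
t = 0 (t = 0² = 0)
√(s + (t + L)²) = √(-8206 + (0 + 109)²) = √(-8206 + 109²) = √(-8206 + 11881) = √3675 = 35*√3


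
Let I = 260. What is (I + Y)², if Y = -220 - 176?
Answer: 18496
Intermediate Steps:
Y = -396
(I + Y)² = (260 - 396)² = (-136)² = 18496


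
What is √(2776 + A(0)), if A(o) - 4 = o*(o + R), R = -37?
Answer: 2*√695 ≈ 52.726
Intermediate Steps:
A(o) = 4 + o*(-37 + o) (A(o) = 4 + o*(o - 37) = 4 + o*(-37 + o))
√(2776 + A(0)) = √(2776 + (4 + 0² - 37*0)) = √(2776 + (4 + 0 + 0)) = √(2776 + 4) = √2780 = 2*√695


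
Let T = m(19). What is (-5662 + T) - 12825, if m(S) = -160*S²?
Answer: -76247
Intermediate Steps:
T = -57760 (T = -160*19² = -160*361 = -57760)
(-5662 + T) - 12825 = (-5662 - 57760) - 12825 = -63422 - 12825 = -76247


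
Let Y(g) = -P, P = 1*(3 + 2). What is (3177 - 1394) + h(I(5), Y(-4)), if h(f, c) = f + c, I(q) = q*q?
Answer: 1803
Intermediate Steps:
I(q) = q**2
P = 5 (P = 1*5 = 5)
Y(g) = -5 (Y(g) = -1*5 = -5)
h(f, c) = c + f
(3177 - 1394) + h(I(5), Y(-4)) = (3177 - 1394) + (-5 + 5**2) = 1783 + (-5 + 25) = 1783 + 20 = 1803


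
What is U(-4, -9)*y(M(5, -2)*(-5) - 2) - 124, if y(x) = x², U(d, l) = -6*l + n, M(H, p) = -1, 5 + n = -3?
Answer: 290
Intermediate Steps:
n = -8 (n = -5 - 3 = -8)
U(d, l) = -8 - 6*l (U(d, l) = -6*l - 8 = -8 - 6*l)
U(-4, -9)*y(M(5, -2)*(-5) - 2) - 124 = (-8 - 6*(-9))*(-1*(-5) - 2)² - 124 = (-8 + 54)*(5 - 2)² - 124 = 46*3² - 124 = 46*9 - 124 = 414 - 124 = 290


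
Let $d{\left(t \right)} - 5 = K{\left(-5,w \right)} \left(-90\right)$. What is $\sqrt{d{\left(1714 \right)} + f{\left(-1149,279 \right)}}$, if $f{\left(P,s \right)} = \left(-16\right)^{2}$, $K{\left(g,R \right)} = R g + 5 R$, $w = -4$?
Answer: $3 \sqrt{29} \approx 16.155$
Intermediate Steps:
$K{\left(g,R \right)} = 5 R + R g$
$f{\left(P,s \right)} = 256$
$d{\left(t \right)} = 5$ ($d{\left(t \right)} = 5 + - 4 \left(5 - 5\right) \left(-90\right) = 5 + \left(-4\right) 0 \left(-90\right) = 5 + 0 \left(-90\right) = 5 + 0 = 5$)
$\sqrt{d{\left(1714 \right)} + f{\left(-1149,279 \right)}} = \sqrt{5 + 256} = \sqrt{261} = 3 \sqrt{29}$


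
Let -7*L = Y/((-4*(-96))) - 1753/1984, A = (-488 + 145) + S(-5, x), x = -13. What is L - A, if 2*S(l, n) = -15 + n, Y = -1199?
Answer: 29795783/83328 ≈ 357.57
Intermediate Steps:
S(l, n) = -15/2 + n/2 (S(l, n) = (-15 + n)/2 = -15/2 + n/2)
A = -357 (A = (-488 + 145) + (-15/2 + (½)*(-13)) = -343 + (-15/2 - 13/2) = -343 - 14 = -357)
L = 47687/83328 (L = -(-1199/((-4*(-96))) - 1753/1984)/7 = -(-1199/384 - 1753*1/1984)/7 = -(-1199*1/384 - 1753/1984)/7 = -(-1199/384 - 1753/1984)/7 = -⅐*(-47687/11904) = 47687/83328 ≈ 0.57228)
L - A = 47687/83328 - 1*(-357) = 47687/83328 + 357 = 29795783/83328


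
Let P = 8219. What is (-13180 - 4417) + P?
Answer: -9378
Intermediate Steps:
(-13180 - 4417) + P = (-13180 - 4417) + 8219 = -17597 + 8219 = -9378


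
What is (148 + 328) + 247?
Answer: 723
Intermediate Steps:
(148 + 328) + 247 = 476 + 247 = 723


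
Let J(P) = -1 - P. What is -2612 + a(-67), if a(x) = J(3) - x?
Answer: -2549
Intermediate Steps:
a(x) = -4 - x (a(x) = (-1 - 1*3) - x = (-1 - 3) - x = -4 - x)
-2612 + a(-67) = -2612 + (-4 - 1*(-67)) = -2612 + (-4 + 67) = -2612 + 63 = -2549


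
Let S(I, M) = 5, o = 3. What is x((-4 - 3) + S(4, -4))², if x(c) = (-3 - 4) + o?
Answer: 16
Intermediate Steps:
x(c) = -4 (x(c) = (-3 - 4) + 3 = -7 + 3 = -4)
x((-4 - 3) + S(4, -4))² = (-4)² = 16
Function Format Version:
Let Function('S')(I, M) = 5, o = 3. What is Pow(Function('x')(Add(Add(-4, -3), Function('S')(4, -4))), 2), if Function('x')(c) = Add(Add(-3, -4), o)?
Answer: 16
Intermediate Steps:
Function('x')(c) = -4 (Function('x')(c) = Add(Add(-3, -4), 3) = Add(-7, 3) = -4)
Pow(Function('x')(Add(Add(-4, -3), Function('S')(4, -4))), 2) = Pow(-4, 2) = 16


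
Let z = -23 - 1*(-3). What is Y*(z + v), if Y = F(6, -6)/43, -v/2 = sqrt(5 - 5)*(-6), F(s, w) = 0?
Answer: 0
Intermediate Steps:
v = 0 (v = -2*sqrt(5 - 5)*(-6) = -2*sqrt(0)*(-6) = -0*(-6) = -2*0 = 0)
Y = 0 (Y = 0/43 = 0*(1/43) = 0)
z = -20 (z = -23 + 3 = -20)
Y*(z + v) = 0*(-20 + 0) = 0*(-20) = 0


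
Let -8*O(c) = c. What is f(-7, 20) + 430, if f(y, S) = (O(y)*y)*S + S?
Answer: 655/2 ≈ 327.50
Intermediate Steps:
O(c) = -c/8
f(y, S) = S - S*y²/8 (f(y, S) = ((-y/8)*y)*S + S = (-y²/8)*S + S = -S*y²/8 + S = S - S*y²/8)
f(-7, 20) + 430 = (⅛)*20*(8 - 1*(-7)²) + 430 = (⅛)*20*(8 - 1*49) + 430 = (⅛)*20*(8 - 49) + 430 = (⅛)*20*(-41) + 430 = -205/2 + 430 = 655/2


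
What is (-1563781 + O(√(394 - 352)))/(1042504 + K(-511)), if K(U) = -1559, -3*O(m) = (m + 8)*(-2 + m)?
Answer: -4691369/3122835 - 2*√42/1040945 ≈ -1.5023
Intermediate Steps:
O(m) = -(-2 + m)*(8 + m)/3 (O(m) = -(m + 8)*(-2 + m)/3 = -(8 + m)*(-2 + m)/3 = -(-2 + m)*(8 + m)/3)
(-1563781 + O(√(394 - 352)))/(1042504 + K(-511)) = (-1563781 + (16/3 - 2*√(394 - 352) - (√(394 - 352))²/3))/(1042504 - 1559) = (-1563781 + (16/3 - 2*√42 - (√42)²/3))/1040945 = (-1563781 + (16/3 - 2*√42 - ⅓*42))*(1/1040945) = (-1563781 + (16/3 - 2*√42 - 14))*(1/1040945) = (-1563781 + (-26/3 - 2*√42))*(1/1040945) = (-4691369/3 - 2*√42)*(1/1040945) = -4691369/3122835 - 2*√42/1040945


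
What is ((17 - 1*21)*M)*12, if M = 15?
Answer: -720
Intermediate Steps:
((17 - 1*21)*M)*12 = ((17 - 1*21)*15)*12 = ((17 - 21)*15)*12 = -4*15*12 = -60*12 = -720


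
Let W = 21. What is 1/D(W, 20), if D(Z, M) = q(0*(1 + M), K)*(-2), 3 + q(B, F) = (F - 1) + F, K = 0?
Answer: ⅛ ≈ 0.12500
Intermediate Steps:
q(B, F) = -4 + 2*F (q(B, F) = -3 + ((F - 1) + F) = -3 + ((-1 + F) + F) = -3 + (-1 + 2*F) = -4 + 2*F)
D(Z, M) = 8 (D(Z, M) = (-4 + 2*0)*(-2) = (-4 + 0)*(-2) = -4*(-2) = 8)
1/D(W, 20) = 1/8 = ⅛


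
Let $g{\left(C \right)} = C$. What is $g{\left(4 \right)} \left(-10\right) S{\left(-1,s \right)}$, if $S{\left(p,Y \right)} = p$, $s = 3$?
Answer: $40$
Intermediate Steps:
$g{\left(4 \right)} \left(-10\right) S{\left(-1,s \right)} = 4 \left(-10\right) \left(-1\right) = \left(-40\right) \left(-1\right) = 40$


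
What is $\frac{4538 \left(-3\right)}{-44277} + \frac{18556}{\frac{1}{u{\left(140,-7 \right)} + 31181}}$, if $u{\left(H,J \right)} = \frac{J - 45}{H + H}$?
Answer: $\frac{298879958162144}{516565} \approx 5.7859 \cdot 10^{8}$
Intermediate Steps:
$u{\left(H,J \right)} = \frac{-45 + J}{2 H}$
$\frac{4538 \left(-3\right)}{-44277} + \frac{18556}{\frac{1}{u{\left(140,-7 \right)} + 31181}} = \frac{4538 \left(-3\right)}{-44277} + \frac{18556}{\frac{1}{\frac{-45 - 7}{2 \cdot 140} + 31181}} = \left(-13614\right) \left(- \frac{1}{44277}\right) + \frac{18556}{\frac{1}{\frac{1}{2} \cdot \frac{1}{140} \left(-52\right) + 31181}} = \frac{4538}{14759} + \frac{18556}{\frac{1}{- \frac{13}{70} + 31181}} = \frac{4538}{14759} + \frac{18556}{\frac{1}{\frac{2182657}{70}}} = \frac{4538}{14759} + \frac{18556}{\frac{70}{2182657}} = \frac{4538}{14759} + 18556 \cdot \frac{2182657}{70} = \frac{4538}{14759} + \frac{20250691646}{35} = \frac{298879958162144}{516565}$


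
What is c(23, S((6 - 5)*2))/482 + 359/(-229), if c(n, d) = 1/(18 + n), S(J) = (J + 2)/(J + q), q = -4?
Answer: -7094329/4525498 ≈ -1.5676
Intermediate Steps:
S(J) = (2 + J)/(-4 + J) (S(J) = (J + 2)/(J - 4) = (2 + J)/(-4 + J))
c(23, S((6 - 5)*2))/482 + 359/(-229) = 1/((18 + 23)*482) + 359/(-229) = (1/482)/41 + 359*(-1/229) = (1/41)*(1/482) - 359/229 = 1/19762 - 359/229 = -7094329/4525498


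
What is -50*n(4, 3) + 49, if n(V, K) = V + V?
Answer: -351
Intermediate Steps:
n(V, K) = 2*V
-50*n(4, 3) + 49 = -100*4 + 49 = -50*8 + 49 = -400 + 49 = -351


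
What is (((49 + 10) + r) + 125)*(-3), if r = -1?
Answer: -549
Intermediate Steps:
(((49 + 10) + r) + 125)*(-3) = (((49 + 10) - 1) + 125)*(-3) = ((59 - 1) + 125)*(-3) = (58 + 125)*(-3) = 183*(-3) = -549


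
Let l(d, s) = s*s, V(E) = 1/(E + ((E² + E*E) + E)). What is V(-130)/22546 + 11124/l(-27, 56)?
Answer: 262871536103/74106898320 ≈ 3.5472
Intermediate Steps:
V(E) = 1/(2*E + 2*E²) (V(E) = 1/(E + ((E² + E²) + E)) = 1/(E + (2*E² + E)) = 1/(E + (E + 2*E²)) = 1/(2*E + 2*E²))
l(d, s) = s²
V(-130)/22546 + 11124/l(-27, 56) = ((½)/(-130*(1 - 130)))/22546 + 11124/(56²) = ((½)*(-1/130)/(-129))*(1/22546) + 11124/3136 = ((½)*(-1/130)*(-1/129))*(1/22546) + 11124*(1/3136) = (1/33540)*(1/22546) + 2781/784 = 1/756192840 + 2781/784 = 262871536103/74106898320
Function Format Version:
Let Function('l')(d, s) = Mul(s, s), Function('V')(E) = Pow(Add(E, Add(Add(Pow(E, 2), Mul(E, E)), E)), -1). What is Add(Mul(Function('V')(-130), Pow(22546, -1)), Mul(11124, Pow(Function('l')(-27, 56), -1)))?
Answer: Rational(262871536103, 74106898320) ≈ 3.5472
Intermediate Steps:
Function('V')(E) = Pow(Add(Mul(2, E), Mul(2, Pow(E, 2))), -1) (Function('V')(E) = Pow(Add(E, Add(Add(Pow(E, 2), Pow(E, 2)), E)), -1) = Pow(Add(E, Add(Mul(2, Pow(E, 2)), E)), -1) = Pow(Add(E, Add(E, Mul(2, Pow(E, 2)))), -1) = Pow(Add(Mul(2, E), Mul(2, Pow(E, 2))), -1))
Function('l')(d, s) = Pow(s, 2)
Add(Mul(Function('V')(-130), Pow(22546, -1)), Mul(11124, Pow(Function('l')(-27, 56), -1))) = Add(Mul(Mul(Rational(1, 2), Pow(-130, -1), Pow(Add(1, -130), -1)), Pow(22546, -1)), Mul(11124, Pow(Pow(56, 2), -1))) = Add(Mul(Mul(Rational(1, 2), Rational(-1, 130), Pow(-129, -1)), Rational(1, 22546)), Mul(11124, Pow(3136, -1))) = Add(Mul(Mul(Rational(1, 2), Rational(-1, 130), Rational(-1, 129)), Rational(1, 22546)), Mul(11124, Rational(1, 3136))) = Add(Mul(Rational(1, 33540), Rational(1, 22546)), Rational(2781, 784)) = Add(Rational(1, 756192840), Rational(2781, 784)) = Rational(262871536103, 74106898320)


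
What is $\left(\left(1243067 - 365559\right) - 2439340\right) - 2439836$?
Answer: $-4001668$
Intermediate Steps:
$\left(\left(1243067 - 365559\right) - 2439340\right) - 2439836 = \left(877508 - 2439340\right) - 2439836 = -1561832 - 2439836 = -4001668$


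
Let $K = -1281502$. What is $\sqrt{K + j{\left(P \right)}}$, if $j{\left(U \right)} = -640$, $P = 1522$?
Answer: $i \sqrt{1282142} \approx 1132.3 i$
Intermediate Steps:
$\sqrt{K + j{\left(P \right)}} = \sqrt{-1281502 - 640} = \sqrt{-1282142} = i \sqrt{1282142}$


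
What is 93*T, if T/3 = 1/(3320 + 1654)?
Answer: 93/1658 ≈ 0.056092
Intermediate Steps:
T = 1/1658 (T = 3/(3320 + 1654) = 3/4974 = 3*(1/4974) = 1/1658 ≈ 0.00060314)
93*T = 93*(1/1658) = 93/1658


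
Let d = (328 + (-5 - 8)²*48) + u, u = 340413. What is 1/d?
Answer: 1/348853 ≈ 2.8665e-6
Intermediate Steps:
d = 348853 (d = (328 + (-5 - 8)²*48) + 340413 = (328 + (-13)²*48) + 340413 = (328 + 169*48) + 340413 = (328 + 8112) + 340413 = 8440 + 340413 = 348853)
1/d = 1/348853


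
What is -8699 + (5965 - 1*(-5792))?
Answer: 3058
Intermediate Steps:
-8699 + (5965 - 1*(-5792)) = -8699 + (5965 + 5792) = -8699 + 11757 = 3058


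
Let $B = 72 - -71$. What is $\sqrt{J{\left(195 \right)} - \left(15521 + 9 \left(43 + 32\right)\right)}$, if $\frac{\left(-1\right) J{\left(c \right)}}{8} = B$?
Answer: $34 i \sqrt{15} \approx 131.68 i$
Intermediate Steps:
$B = 143$ ($B = 72 + 71 = 143$)
$J{\left(c \right)} = -1144$ ($J{\left(c \right)} = \left(-8\right) 143 = -1144$)
$\sqrt{J{\left(195 \right)} - \left(15521 + 9 \left(43 + 32\right)\right)} = \sqrt{-1144 - \left(15521 + 9 \left(43 + 32\right)\right)} = \sqrt{-1144 - 16196} = \sqrt{-17340} = 34 i \sqrt{15}$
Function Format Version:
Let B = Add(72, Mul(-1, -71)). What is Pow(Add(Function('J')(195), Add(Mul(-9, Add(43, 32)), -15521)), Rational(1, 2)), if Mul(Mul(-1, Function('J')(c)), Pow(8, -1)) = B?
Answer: Mul(34, I, Pow(15, Rational(1, 2))) ≈ Mul(131.68, I)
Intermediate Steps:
B = 143 (B = Add(72, 71) = 143)
Function('J')(c) = -1144 (Function('J')(c) = Mul(-8, 143) = -1144)
Pow(Add(Function('J')(195), Add(Mul(-9, Add(43, 32)), -15521)), Rational(1, 2)) = Pow(Add(-1144, Add(Mul(-9, Add(43, 32)), -15521)), Rational(1, 2)) = Pow(Add(-1144, Add(Mul(-9, 75), -15521)), Rational(1, 2)) = Pow(Add(-1144, Add(-675, -15521)), Rational(1, 2)) = Pow(Add(-1144, -16196), Rational(1, 2)) = Pow(-17340, Rational(1, 2)) = Mul(34, I, Pow(15, Rational(1, 2)))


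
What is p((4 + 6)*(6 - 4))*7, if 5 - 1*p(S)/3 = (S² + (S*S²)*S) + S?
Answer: -3368715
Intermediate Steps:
p(S) = 15 - 3*S - 3*S² - 3*S⁴ (p(S) = 15 - 3*((S² + (S*S²)*S) + S) = 15 - 3*((S² + S³*S) + S) = 15 - 3*((S² + S⁴) + S) = 15 - 3*(S + S² + S⁴) = 15 + (-3*S - 3*S² - 3*S⁴) = 15 - 3*S - 3*S² - 3*S⁴)
p((4 + 6)*(6 - 4))*7 = (15 - 3*(4 + 6)*(6 - 4) - 3*(4 + 6)²*(6 - 4)² - 3*(4 + 6)⁴*(6 - 4)⁴)*7 = (15 - 30*2 - 3*(10*2)² - 3*(10*2)⁴)*7 = (15 - 3*20 - 3*20² - 3*20⁴)*7 = (15 - 60 - 3*400 - 3*160000)*7 = (15 - 60 - 1200 - 480000)*7 = -481245*7 = -3368715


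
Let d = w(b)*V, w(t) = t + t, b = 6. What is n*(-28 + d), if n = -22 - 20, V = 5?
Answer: -1344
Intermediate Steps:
n = -42
w(t) = 2*t
d = 60 (d = (2*6)*5 = 12*5 = 60)
n*(-28 + d) = -42*(-28 + 60) = -42*32 = -1344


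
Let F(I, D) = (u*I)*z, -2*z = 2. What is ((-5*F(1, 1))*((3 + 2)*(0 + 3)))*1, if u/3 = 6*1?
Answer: 1350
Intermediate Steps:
z = -1 (z = -½*2 = -1)
u = 18 (u = 3*(6*1) = 3*6 = 18)
F(I, D) = -18*I (F(I, D) = (18*I)*(-1) = -18*I)
((-5*F(1, 1))*((3 + 2)*(0 + 3)))*1 = ((-(-90))*((3 + 2)*(0 + 3)))*1 = ((-5*(-18))*(5*3))*1 = (90*15)*1 = 1350*1 = 1350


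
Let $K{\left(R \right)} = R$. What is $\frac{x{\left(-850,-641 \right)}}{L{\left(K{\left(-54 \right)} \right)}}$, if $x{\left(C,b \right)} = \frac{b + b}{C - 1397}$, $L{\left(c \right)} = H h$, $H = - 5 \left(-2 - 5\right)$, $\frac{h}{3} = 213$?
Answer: $\frac{1282}{50254155} \approx 2.551 \cdot 10^{-5}$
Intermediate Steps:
$h = 639$ ($h = 3 \cdot 213 = 639$)
$H = 35$ ($H = \left(-5\right) \left(-7\right) = 35$)
$L{\left(c \right)} = 22365$ ($L{\left(c \right)} = 35 \cdot 639 = 22365$)
$x{\left(C,b \right)} = \frac{2 b}{-1397 + C}$
$\frac{x{\left(-850,-641 \right)}}{L{\left(K{\left(-54 \right)} \right)}} = \frac{2 \left(-641\right) \frac{1}{-1397 - 850}}{22365} = 2 \left(-641\right) \frac{1}{-2247} \cdot \frac{1}{22365} = 2 \left(-641\right) \left(- \frac{1}{2247}\right) \frac{1}{22365} = \frac{1282}{2247} \cdot \frac{1}{22365} = \frac{1282}{50254155}$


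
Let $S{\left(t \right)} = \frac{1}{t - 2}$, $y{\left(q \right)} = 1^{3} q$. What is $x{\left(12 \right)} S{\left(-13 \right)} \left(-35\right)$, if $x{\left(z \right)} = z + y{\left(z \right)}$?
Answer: $56$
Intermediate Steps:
$y{\left(q \right)} = q$ ($y{\left(q \right)} = 1 q = q$)
$S{\left(t \right)} = \frac{1}{-2 + t}$
$x{\left(z \right)} = 2 z$ ($x{\left(z \right)} = z + z = 2 z$)
$x{\left(12 \right)} S{\left(-13 \right)} \left(-35\right) = \frac{2 \cdot 12}{-2 - 13} \left(-35\right) = \frac{24}{-15} \left(-35\right) = 24 \left(- \frac{1}{15}\right) \left(-35\right) = \left(- \frac{8}{5}\right) \left(-35\right) = 56$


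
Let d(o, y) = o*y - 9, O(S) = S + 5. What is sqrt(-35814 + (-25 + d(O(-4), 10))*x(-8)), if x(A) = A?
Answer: 3*I*sqrt(3958) ≈ 188.74*I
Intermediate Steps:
O(S) = 5 + S
d(o, y) = -9 + o*y
sqrt(-35814 + (-25 + d(O(-4), 10))*x(-8)) = sqrt(-35814 + (-25 + (-9 + (5 - 4)*10))*(-8)) = sqrt(-35814 + (-25 + (-9 + 1*10))*(-8)) = sqrt(-35814 + (-25 + (-9 + 10))*(-8)) = sqrt(-35814 + (-25 + 1)*(-8)) = sqrt(-35814 - 24*(-8)) = sqrt(-35814 + 192) = sqrt(-35622) = 3*I*sqrt(3958)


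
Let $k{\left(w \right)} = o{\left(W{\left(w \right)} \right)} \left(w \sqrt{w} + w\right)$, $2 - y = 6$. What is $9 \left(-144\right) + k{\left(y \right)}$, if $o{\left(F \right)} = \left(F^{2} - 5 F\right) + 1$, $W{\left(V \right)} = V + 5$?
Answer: $-1284 + 24 i \approx -1284.0 + 24.0 i$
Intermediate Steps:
$W{\left(V \right)} = 5 + V$
$y = -4$ ($y = 2 - 6 = -4$)
$o{\left(F \right)} = 1 + F^{2} - 5 F$
$k{\left(w \right)} = \left(w + w^{\frac{3}{2}}\right) \left(-24 + \left(5 + w\right)^{2} - 5 w\right)$ ($k{\left(w \right)} = \left(1 + \left(5 + w\right)^{2} - 5 \left(5 + w\right)\right) \left(w \sqrt{w} + w\right) = \left(1 + \left(5 + w\right)^{2} - \left(25 + 5 w\right)\right) \left(w^{\frac{3}{2}} + w\right) = \left(-24 + \left(5 + w\right)^{2} - 5 w\right) \left(w + w^{\frac{3}{2}}\right) = \left(w + w^{\frac{3}{2}}\right) \left(-24 + \left(5 + w\right)^{2} - 5 w\right)$)
$9 \left(-144\right) + k{\left(y \right)} = 9 \left(-144\right) + \left(-4 + \left(-4\right)^{\frac{3}{2}}\right) \left(-24 + \left(5 - 4\right)^{2} - -20\right) = -1296 + \left(-4 - 8 i\right) \left(-24 + 1^{2} + 20\right) = -1296 + \left(-4 - 8 i\right) \left(-24 + 1 + 20\right) = -1296 + \left(-4 - 8 i\right) \left(-3\right) = -1296 + \left(12 + 24 i\right) = -1284 + 24 i$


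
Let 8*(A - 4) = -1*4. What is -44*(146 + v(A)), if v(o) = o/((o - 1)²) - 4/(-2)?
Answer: -163416/25 ≈ -6536.6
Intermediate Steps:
A = 7/2 (A = 4 + (-1*4)/8 = 4 + (⅛)*(-4) = 4 - ½ = 7/2 ≈ 3.5000)
v(o) = 2 + o/(-1 + o)² (v(o) = o/((-1 + o)²) - 4*(-½) = o/(-1 + o)² + 2 = 2 + o/(-1 + o)²)
-44*(146 + v(A)) = -44*(146 + (2 + 7/(2*(-1 + 7/2)²))) = -44*(146 + (2 + 7/(2*(5/2)²))) = -44*(146 + (2 + (7/2)*(4/25))) = -44*(146 + (2 + 14/25)) = -44*(146 + 64/25) = -44*3714/25 = -163416/25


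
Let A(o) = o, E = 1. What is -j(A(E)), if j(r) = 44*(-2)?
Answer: 88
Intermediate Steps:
j(r) = -88
-j(A(E)) = -1*(-88) = 88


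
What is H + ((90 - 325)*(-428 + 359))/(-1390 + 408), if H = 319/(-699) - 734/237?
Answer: -1088099501/54227022 ≈ -20.066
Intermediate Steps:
H = -196223/55221 (H = 319*(-1/699) - 734*1/237 = -319/699 - 734/237 = -196223/55221 ≈ -3.5534)
H + ((90 - 325)*(-428 + 359))/(-1390 + 408) = -196223/55221 + ((90 - 325)*(-428 + 359))/(-1390 + 408) = -196223/55221 - 235*(-69)/(-982) = -196223/55221 + 16215*(-1/982) = -196223/55221 - 16215/982 = -1088099501/54227022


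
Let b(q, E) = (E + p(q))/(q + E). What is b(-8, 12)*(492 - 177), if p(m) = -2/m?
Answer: 15435/16 ≈ 964.69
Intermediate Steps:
b(q, E) = (E - 2/q)/(E + q) (b(q, E) = (E - 2/q)/(q + E) = (E - 2/q)/(E + q))
b(-8, 12)*(492 - 177) = ((-2 + 12*(-8))/((-8)*(12 - 8)))*(492 - 177) = -⅛*(-2 - 96)/4*315 = -⅛*¼*(-98)*315 = (49/16)*315 = 15435/16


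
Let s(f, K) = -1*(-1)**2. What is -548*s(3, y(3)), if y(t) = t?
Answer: 548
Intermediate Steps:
s(f, K) = -1 (s(f, K) = -1*1 = -1)
-548*s(3, y(3)) = -548*(-1) = 548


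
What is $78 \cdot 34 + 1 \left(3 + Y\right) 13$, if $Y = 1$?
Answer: $2704$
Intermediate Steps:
$78 \cdot 34 + 1 \left(3 + Y\right) 13 = 78 \cdot 34 + 1 \left(3 + 1\right) 13 = 2652 + 1 \cdot 4 \cdot 13 = 2652 + 4 \cdot 13 = 2652 + 52 = 2704$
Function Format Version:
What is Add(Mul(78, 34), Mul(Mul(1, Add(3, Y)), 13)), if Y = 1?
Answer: 2704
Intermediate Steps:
Add(Mul(78, 34), Mul(Mul(1, Add(3, Y)), 13)) = Add(Mul(78, 34), Mul(Mul(1, Add(3, 1)), 13)) = Add(2652, Mul(Mul(1, 4), 13)) = Add(2652, Mul(4, 13)) = Add(2652, 52) = 2704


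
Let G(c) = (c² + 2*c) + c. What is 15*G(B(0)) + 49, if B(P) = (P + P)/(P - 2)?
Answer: 49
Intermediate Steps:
B(P) = 2*P/(-2 + P) (B(P) = (2*P)/(-2 + P) = 2*P/(-2 + P))
G(c) = c² + 3*c
15*G(B(0)) + 49 = 15*((2*0/(-2 + 0))*(3 + 2*0/(-2 + 0))) + 49 = 15*((2*0/(-2))*(3 + 2*0/(-2))) + 49 = 15*((2*0*(-½))*(3 + 2*0*(-½))) + 49 = 15*(0*(3 + 0)) + 49 = 15*(0*3) + 49 = 15*0 + 49 = 0 + 49 = 49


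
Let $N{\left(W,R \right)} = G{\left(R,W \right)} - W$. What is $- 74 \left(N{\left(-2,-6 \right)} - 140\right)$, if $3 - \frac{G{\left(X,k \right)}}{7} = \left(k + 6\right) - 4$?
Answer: $8658$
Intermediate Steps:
$G{\left(X,k \right)} = 7 - 7 k$ ($G{\left(X,k \right)} = 21 - 7 \left(\left(k + 6\right) - 4\right) = 21 - 7 \left(\left(6 + k\right) - 4\right) = 21 - 7 \left(2 + k\right) = 21 - \left(14 + 7 k\right) = 7 - 7 k$)
$N{\left(W,R \right)} = 7 - 8 W$ ($N{\left(W,R \right)} = \left(7 - 7 W\right) - W = 7 - 8 W$)
$- 74 \left(N{\left(-2,-6 \right)} - 140\right) = - 74 \left(\left(7 - -16\right) - 140\right) = - 74 \left(\left(7 + 16\right) - 140\right) = - 74 \left(23 - 140\right) = \left(-74\right) \left(-117\right) = 8658$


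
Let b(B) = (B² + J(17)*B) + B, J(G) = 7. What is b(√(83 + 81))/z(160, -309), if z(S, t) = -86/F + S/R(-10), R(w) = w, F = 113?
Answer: -9266/947 - 904*√41/947 ≈ -15.897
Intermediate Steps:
z(S, t) = -86/113 - S/10 (z(S, t) = -86/113 + S/(-10) = -86*1/113 + S*(-⅒) = -86/113 - S/10)
b(B) = B² + 8*B (b(B) = (B² + 7*B) + B = B² + 8*B)
b(√(83 + 81))/z(160, -309) = (√(83 + 81)*(8 + √(83 + 81)))/(-86/113 - ⅒*160) = (√164*(8 + √164))/(-86/113 - 16) = ((2*√41)*(8 + 2*√41))/(-1894/113) = (2*√41*(8 + 2*√41))*(-113/1894) = -113*√41*(8 + 2*√41)/947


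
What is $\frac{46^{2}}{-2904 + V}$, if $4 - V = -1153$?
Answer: $- \frac{2116}{1747} \approx -1.2112$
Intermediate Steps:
$V = 1157$ ($V = 4 - -1153 = 4 + 1153 = 1157$)
$\frac{46^{2}}{-2904 + V} = \frac{46^{2}}{-2904 + 1157} = \frac{2116}{-1747} = 2116 \left(- \frac{1}{1747}\right) = - \frac{2116}{1747}$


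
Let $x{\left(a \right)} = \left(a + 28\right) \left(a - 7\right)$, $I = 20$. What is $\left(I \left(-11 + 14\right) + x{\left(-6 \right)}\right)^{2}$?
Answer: $51076$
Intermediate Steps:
$x{\left(a \right)} = \left(-7 + a\right) \left(28 + a\right)$ ($x{\left(a \right)} = \left(28 + a\right) \left(-7 + a\right) = \left(-7 + a\right) \left(28 + a\right)$)
$\left(I \left(-11 + 14\right) + x{\left(-6 \right)}\right)^{2} = \left(20 \left(-11 + 14\right) + \left(-196 + \left(-6\right)^{2} + 21 \left(-6\right)\right)\right)^{2} = \left(20 \cdot 3 - 286\right)^{2} = \left(60 - 286\right)^{2} = \left(-226\right)^{2} = 51076$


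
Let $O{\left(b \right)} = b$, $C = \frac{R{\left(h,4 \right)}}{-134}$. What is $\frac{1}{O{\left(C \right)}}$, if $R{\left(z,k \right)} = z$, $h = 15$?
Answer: $- \frac{134}{15} \approx -8.9333$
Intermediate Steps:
$C = - \frac{15}{134}$ ($C = \frac{15}{-134} = 15 \left(- \frac{1}{134}\right) = - \frac{15}{134} \approx -0.11194$)
$\frac{1}{O{\left(C \right)}} = \frac{1}{- \frac{15}{134}} = - \frac{134}{15}$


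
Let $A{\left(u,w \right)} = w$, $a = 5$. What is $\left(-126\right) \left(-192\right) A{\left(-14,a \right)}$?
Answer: $120960$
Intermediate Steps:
$\left(-126\right) \left(-192\right) A{\left(-14,a \right)} = \left(-126\right) \left(-192\right) 5 = 24192 \cdot 5 = 120960$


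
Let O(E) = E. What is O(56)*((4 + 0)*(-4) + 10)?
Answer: -336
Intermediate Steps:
O(56)*((4 + 0)*(-4) + 10) = 56*((4 + 0)*(-4) + 10) = 56*(4*(-4) + 10) = 56*(-16 + 10) = 56*(-6) = -336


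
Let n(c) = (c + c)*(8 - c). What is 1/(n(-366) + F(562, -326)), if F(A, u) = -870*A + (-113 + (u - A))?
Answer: -1/763709 ≈ -1.3094e-6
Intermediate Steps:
F(A, u) = -113 + u - 871*A (F(A, u) = -870*A + (-113 + u - A) = -113 + u - 871*A)
n(c) = 2*c*(8 - c) (n(c) = (2*c)*(8 - c) = 2*c*(8 - c))
1/(n(-366) + F(562, -326)) = 1/(2*(-366)*(8 - 1*(-366)) + (-113 - 326 - 871*562)) = 1/(2*(-366)*(8 + 366) + (-113 - 326 - 489502)) = 1/(2*(-366)*374 - 489941) = 1/(-273768 - 489941) = 1/(-763709) = -1/763709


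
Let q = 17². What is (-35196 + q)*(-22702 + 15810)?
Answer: 240579044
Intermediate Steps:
q = 289
(-35196 + q)*(-22702 + 15810) = (-35196 + 289)*(-22702 + 15810) = -34907*(-6892) = 240579044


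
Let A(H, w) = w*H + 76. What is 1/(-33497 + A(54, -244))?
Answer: -1/46597 ≈ -2.1461e-5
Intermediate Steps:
A(H, w) = 76 + H*w (A(H, w) = H*w + 76 = 76 + H*w)
1/(-33497 + A(54, -244)) = 1/(-33497 + (76 + 54*(-244))) = 1/(-33497 + (76 - 13176)) = 1/(-33497 - 13100) = 1/(-46597) = -1/46597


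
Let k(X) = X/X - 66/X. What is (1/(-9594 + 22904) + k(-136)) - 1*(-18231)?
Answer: 8250928929/452540 ≈ 18233.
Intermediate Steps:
k(X) = 1 - 66/X
(1/(-9594 + 22904) + k(-136)) - 1*(-18231) = (1/(-9594 + 22904) + (-66 - 136)/(-136)) - 1*(-18231) = (1/13310 - 1/136*(-202)) + 18231 = (1/13310 + 101/68) + 18231 = 672189/452540 + 18231 = 8250928929/452540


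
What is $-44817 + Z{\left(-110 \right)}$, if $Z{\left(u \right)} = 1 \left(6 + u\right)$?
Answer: $-44921$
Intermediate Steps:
$Z{\left(u \right)} = 6 + u$
$-44817 + Z{\left(-110 \right)} = -44817 + \left(6 - 110\right) = -44817 - 104 = -44921$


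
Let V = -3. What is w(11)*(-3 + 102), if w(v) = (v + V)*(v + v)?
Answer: 17424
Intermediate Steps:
w(v) = 2*v*(-3 + v) (w(v) = (v - 3)*(v + v) = (-3 + v)*(2*v) = 2*v*(-3 + v))
w(11)*(-3 + 102) = (2*11*(-3 + 11))*(-3 + 102) = (2*11*8)*99 = 176*99 = 17424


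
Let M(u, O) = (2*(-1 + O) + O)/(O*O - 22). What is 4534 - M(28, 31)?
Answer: 4257335/939 ≈ 4533.9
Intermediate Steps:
M(u, O) = (-2 + 3*O)/(-22 + O**2) (M(u, O) = ((-2 + 2*O) + O)/(O**2 - 22) = (-2 + 3*O)/(-22 + O**2))
4534 - M(28, 31) = 4534 - (-2 + 3*31)/(-22 + 31**2) = 4534 - (-2 + 93)/(-22 + 961) = 4534 - 91/939 = 4257335/939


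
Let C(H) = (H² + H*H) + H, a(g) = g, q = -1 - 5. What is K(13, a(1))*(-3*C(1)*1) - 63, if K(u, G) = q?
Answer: -9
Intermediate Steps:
q = -6
C(H) = H + 2*H² (C(H) = (H² + H²) + H = 2*H² + H = H + 2*H²)
K(u, G) = -6
K(13, a(1))*(-3*C(1)*1) - 63 = -6*(-3*(1 + 2*1)) - 63 = -6*(-3*(1 + 2)) - 63 = -6*(-3*3) - 63 = -(-54) - 63 = -6*(-9) - 63 = 54 - 63 = -9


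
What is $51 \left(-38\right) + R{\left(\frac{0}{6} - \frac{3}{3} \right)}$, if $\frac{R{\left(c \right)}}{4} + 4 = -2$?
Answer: $-1962$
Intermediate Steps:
$R{\left(c \right)} = -24$ ($R{\left(c \right)} = -16 + 4 \left(-2\right) = -16 - 8 = -24$)
$51 \left(-38\right) + R{\left(\frac{0}{6} - \frac{3}{3} \right)} = 51 \left(-38\right) - 24 = -1938 - 24 = -1962$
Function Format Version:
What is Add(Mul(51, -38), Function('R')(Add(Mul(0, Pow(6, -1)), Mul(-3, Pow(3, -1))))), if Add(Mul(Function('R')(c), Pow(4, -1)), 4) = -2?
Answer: -1962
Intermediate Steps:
Function('R')(c) = -24 (Function('R')(c) = Add(-16, Mul(4, -2)) = Add(-16, -8) = -24)
Add(Mul(51, -38), Function('R')(Add(Mul(0, Pow(6, -1)), Mul(-3, Pow(3, -1))))) = Add(Mul(51, -38), -24) = Add(-1938, -24) = -1962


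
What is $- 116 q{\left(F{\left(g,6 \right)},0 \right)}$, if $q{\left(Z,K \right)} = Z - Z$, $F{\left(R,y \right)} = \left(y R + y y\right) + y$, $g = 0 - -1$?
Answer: $0$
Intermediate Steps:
$g = 1$ ($g = 0 + 1 = 1$)
$F{\left(R,y \right)} = y + y^{2} + R y$ ($F{\left(R,y \right)} = \left(R y + y^{2}\right) + y = \left(y^{2} + R y\right) + y = y + y^{2} + R y$)
$q{\left(Z,K \right)} = 0$
$- 116 q{\left(F{\left(g,6 \right)},0 \right)} = \left(-116\right) 0 = 0$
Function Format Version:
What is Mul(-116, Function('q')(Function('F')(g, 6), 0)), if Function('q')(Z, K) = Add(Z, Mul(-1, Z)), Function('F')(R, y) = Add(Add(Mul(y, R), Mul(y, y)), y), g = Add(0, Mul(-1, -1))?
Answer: 0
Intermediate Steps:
g = 1 (g = Add(0, 1) = 1)
Function('F')(R, y) = Add(y, Pow(y, 2), Mul(R, y)) (Function('F')(R, y) = Add(Add(Mul(R, y), Pow(y, 2)), y) = Add(Add(Pow(y, 2), Mul(R, y)), y) = Add(y, Pow(y, 2), Mul(R, y)))
Function('q')(Z, K) = 0
Mul(-116, Function('q')(Function('F')(g, 6), 0)) = Mul(-116, 0) = 0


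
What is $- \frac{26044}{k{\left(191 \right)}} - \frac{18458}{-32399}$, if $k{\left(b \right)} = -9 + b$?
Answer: $- \frac{420220100}{2948309} \approx -142.53$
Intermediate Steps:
$- \frac{26044}{k{\left(191 \right)}} - \frac{18458}{-32399} = - \frac{26044}{-9 + 191} - \frac{18458}{-32399} = - \frac{26044}{182} - - \frac{18458}{32399} = \left(-26044\right) \frac{1}{182} + \frac{18458}{32399} = - \frac{13022}{91} + \frac{18458}{32399} = - \frac{420220100}{2948309}$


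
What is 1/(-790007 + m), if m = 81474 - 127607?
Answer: -1/836140 ≈ -1.1960e-6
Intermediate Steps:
m = -46133
1/(-790007 + m) = 1/(-790007 - 46133) = 1/(-836140) = -1/836140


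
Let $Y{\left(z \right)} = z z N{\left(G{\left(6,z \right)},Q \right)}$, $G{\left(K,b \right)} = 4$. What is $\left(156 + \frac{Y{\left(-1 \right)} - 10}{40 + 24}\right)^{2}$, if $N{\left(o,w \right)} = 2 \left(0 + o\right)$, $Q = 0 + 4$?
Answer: $\frac{24910081}{1024} \approx 24326.0$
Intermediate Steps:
$Q = 4$
$N{\left(o,w \right)} = 2 o$
$Y{\left(z \right)} = 8 z^{2}$ ($Y{\left(z \right)} = z z 2 \cdot 4 = z^{2} \cdot 8 = 8 z^{2}$)
$\left(156 + \frac{Y{\left(-1 \right)} - 10}{40 + 24}\right)^{2} = \left(156 + \frac{8 \left(-1\right)^{2} - 10}{40 + 24}\right)^{2} = \left(156 + \frac{8 \cdot 1 - 10}{64}\right)^{2} = \left(156 + \left(8 - 10\right) \frac{1}{64}\right)^{2} = \left(156 - \frac{1}{32}\right)^{2} = \left(\frac{4991}{32}\right)^{2} = \frac{24910081}{1024}$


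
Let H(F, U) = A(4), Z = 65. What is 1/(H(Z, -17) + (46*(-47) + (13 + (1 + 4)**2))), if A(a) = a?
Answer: -1/2120 ≈ -0.00047170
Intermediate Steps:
H(F, U) = 4
1/(H(Z, -17) + (46*(-47) + (13 + (1 + 4)**2))) = 1/(4 + (46*(-47) + (13 + (1 + 4)**2))) = 1/(4 + (-2162 + (13 + 5**2))) = 1/(4 + (-2162 + (13 + 25))) = 1/(4 + (-2162 + 38)) = 1/(4 - 2124) = 1/(-2120) = -1/2120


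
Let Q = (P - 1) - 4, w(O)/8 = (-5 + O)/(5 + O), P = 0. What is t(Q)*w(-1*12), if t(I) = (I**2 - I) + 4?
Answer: 4624/7 ≈ 660.57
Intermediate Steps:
w(O) = 8*(-5 + O)/(5 + O) (w(O) = 8*((-5 + O)/(5 + O)) = 8*(-5 + O)/(5 + O))
Q = -5 (Q = (0 - 1) - 4 = -1 - 4 = -5)
t(I) = 4 + I**2 - I
t(Q)*w(-1*12) = (4 + (-5)**2 - 1*(-5))*(8*(-5 - 1*12)/(5 - 1*12)) = (4 + 25 + 5)*(8*(-5 - 12)/(5 - 12)) = 34*(8*(-17)/(-7)) = 34*(8*(-1/7)*(-17)) = 34*(136/7) = 4624/7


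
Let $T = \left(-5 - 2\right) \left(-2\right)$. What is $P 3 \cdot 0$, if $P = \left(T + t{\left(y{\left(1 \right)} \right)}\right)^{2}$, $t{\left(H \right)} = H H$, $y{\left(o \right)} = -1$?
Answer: $0$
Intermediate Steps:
$t{\left(H \right)} = H^{2}$
$T = 14$ ($T = \left(-7\right) \left(-2\right) = 14$)
$P = 225$ ($P = \left(14 + \left(-1\right)^{2}\right)^{2} = \left(14 + 1\right)^{2} = 15^{2} = 225$)
$P 3 \cdot 0 = 225 \cdot 3 \cdot 0 = 675 \cdot 0 = 0$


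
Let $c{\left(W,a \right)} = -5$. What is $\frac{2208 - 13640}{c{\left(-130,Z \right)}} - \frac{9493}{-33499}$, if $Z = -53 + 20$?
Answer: $\frac{383008033}{167495} \approx 2286.7$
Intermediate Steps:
$Z = -33$
$\frac{2208 - 13640}{c{\left(-130,Z \right)}} - \frac{9493}{-33499} = \frac{2208 - 13640}{-5} - \frac{9493}{-33499} = \left(2208 - 13640\right) \left(- \frac{1}{5}\right) - - \frac{9493}{33499} = \left(-11432\right) \left(- \frac{1}{5}\right) + \frac{9493}{33499} = \frac{11432}{5} + \frac{9493}{33499} = \frac{383008033}{167495}$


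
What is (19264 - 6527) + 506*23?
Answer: 24375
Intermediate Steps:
(19264 - 6527) + 506*23 = 12737 + 11638 = 24375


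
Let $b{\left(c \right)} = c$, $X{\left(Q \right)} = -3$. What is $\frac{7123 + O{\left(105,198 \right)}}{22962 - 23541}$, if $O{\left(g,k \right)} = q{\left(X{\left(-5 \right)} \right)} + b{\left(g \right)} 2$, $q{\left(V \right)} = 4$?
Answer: $- \frac{7337}{579} \approx -12.672$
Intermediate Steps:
$O{\left(g,k \right)} = 4 + 2 g$ ($O{\left(g,k \right)} = 4 + g 2 = 4 + 2 g$)
$\frac{7123 + O{\left(105,198 \right)}}{22962 - 23541} = \frac{7123 + \left(4 + 2 \cdot 105\right)}{22962 - 23541} = \frac{7123 + \left(4 + 210\right)}{-579} = \left(7123 + 214\right) \left(- \frac{1}{579}\right) = 7337 \left(- \frac{1}{579}\right) = - \frac{7337}{579}$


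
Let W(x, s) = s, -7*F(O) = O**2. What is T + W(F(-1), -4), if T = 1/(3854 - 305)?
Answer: -14195/3549 ≈ -3.9997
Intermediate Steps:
F(O) = -O**2/7
T = 1/3549 ≈ 0.00028177
T + W(F(-1), -4) = 1/3549 - 4 = -14195/3549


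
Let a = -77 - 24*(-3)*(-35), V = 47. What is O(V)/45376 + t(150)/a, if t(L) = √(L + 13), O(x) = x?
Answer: 47/45376 - √163/2597 ≈ -0.0038803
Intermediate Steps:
t(L) = √(13 + L)
a = -2597 (a = -77 + 72*(-35) = -77 - 2520 = -2597)
O(V)/45376 + t(150)/a = 47/45376 + √(13 + 150)/(-2597) = 47*(1/45376) + √163*(-1/2597) = 47/45376 - √163/2597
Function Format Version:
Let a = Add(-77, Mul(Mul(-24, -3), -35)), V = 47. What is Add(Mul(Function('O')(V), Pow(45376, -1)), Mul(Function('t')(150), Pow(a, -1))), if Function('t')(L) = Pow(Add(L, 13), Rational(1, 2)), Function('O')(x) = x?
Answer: Add(Rational(47, 45376), Mul(Rational(-1, 2597), Pow(163, Rational(1, 2)))) ≈ -0.0038803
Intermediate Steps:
Function('t')(L) = Pow(Add(13, L), Rational(1, 2))
a = -2597 (a = Add(-77, Mul(72, -35)) = Add(-77, -2520) = -2597)
Add(Mul(Function('O')(V), Pow(45376, -1)), Mul(Function('t')(150), Pow(a, -1))) = Add(Mul(47, Pow(45376, -1)), Mul(Pow(Add(13, 150), Rational(1, 2)), Pow(-2597, -1))) = Add(Mul(47, Rational(1, 45376)), Mul(Pow(163, Rational(1, 2)), Rational(-1, 2597))) = Add(Rational(47, 45376), Mul(Rational(-1, 2597), Pow(163, Rational(1, 2))))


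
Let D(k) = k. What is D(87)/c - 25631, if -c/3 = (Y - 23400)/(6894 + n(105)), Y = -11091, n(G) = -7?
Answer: -883839098/34491 ≈ -25625.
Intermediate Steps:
c = 103473/6887 (c = -3*(-11091 - 23400)/(6894 - 7) = -(-103473)/6887 = -3*(-34491/6887) = 103473/6887 ≈ 15.024)
D(87)/c - 25631 = 87/(103473/6887) - 25631 = 87*(6887/103473) - 25631 = 199723/34491 - 25631 = -883839098/34491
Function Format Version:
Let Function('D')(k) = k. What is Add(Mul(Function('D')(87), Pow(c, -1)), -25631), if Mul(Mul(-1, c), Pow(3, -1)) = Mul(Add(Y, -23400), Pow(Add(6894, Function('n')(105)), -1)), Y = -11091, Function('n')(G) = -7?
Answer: Rational(-883839098, 34491) ≈ -25625.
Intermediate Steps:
c = Rational(103473, 6887) (c = Mul(-3, Mul(Add(-11091, -23400), Pow(Add(6894, -7), -1))) = Mul(-3, Mul(-34491, Pow(6887, -1))) = Mul(-3, Mul(-34491, Rational(1, 6887))) = Mul(-3, Rational(-34491, 6887)) = Rational(103473, 6887) ≈ 15.024)
Add(Mul(Function('D')(87), Pow(c, -1)), -25631) = Add(Mul(87, Pow(Rational(103473, 6887), -1)), -25631) = Add(Mul(87, Rational(6887, 103473)), -25631) = Add(Rational(199723, 34491), -25631) = Rational(-883839098, 34491)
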